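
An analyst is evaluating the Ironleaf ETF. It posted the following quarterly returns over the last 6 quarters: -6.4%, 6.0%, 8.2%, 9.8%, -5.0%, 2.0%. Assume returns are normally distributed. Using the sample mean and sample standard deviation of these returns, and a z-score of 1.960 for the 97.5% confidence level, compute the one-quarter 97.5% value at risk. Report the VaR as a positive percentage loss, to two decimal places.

r̄ = (-6.4 + 6 + 8.2 + 9.8 − 5 + 2) / 6 = 14.60 / 6 = 2.4333%
Σ(r − r̄)² = 233.7133; sample σ = √(233.7133/5) = 6.8369%
VaR = −(r̄ − z·σ) = −(2.4333 − 1.960 × 6.8369) = −(-10.9670) = 10.9670%

10.97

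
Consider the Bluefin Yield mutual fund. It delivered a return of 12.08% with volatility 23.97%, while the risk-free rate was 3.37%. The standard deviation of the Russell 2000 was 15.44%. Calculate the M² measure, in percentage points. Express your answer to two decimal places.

8.98

Sharpe = (Rp − Rf) / σp = (12.08% − 3.37%) / 23.97% = 0.3634
M² = Rf + Sharpe × σm = 3.37% + 0.3634 × 15.44% = 8.9809%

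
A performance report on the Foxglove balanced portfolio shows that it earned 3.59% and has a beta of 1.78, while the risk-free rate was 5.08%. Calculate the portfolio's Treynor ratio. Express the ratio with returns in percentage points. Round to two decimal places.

Treynor = (Rp − Rf) / β = (3.59% − 5.08%) / 1.78 = -1.49 / 1.78 = -0.8371

-0.84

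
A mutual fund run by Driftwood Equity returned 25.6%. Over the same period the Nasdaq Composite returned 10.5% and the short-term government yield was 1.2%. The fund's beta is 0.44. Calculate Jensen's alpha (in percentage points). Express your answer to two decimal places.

CAPM expected return = Rf + β(Rm − Rf) = 1.2% + 0.44 × (10.5% − 1.2%) = 1.2 + 0.44 × 9.30 = 5.2920%
Jensen's α = Rp − E[R] = 25.6% − 5.2920% = 20.3080

20.31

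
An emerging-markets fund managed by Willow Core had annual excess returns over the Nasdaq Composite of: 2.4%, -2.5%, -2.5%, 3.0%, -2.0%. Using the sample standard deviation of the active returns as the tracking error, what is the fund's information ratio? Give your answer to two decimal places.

μ = (2.4 − 2.5 − 2.5 + 3 − 2) / 5 = -0.3200%
Sample σ = √[Σ(r − μ)² / 4] = √[30.7480 / 4] = √7.6870 = 2.7725%
IR = μ / tracking error = -0.3200 / 2.7725 = -0.1154

-0.12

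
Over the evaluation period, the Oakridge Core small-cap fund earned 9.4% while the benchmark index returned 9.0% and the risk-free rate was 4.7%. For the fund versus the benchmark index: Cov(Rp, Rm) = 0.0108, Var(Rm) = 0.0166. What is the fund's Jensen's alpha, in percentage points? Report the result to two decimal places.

β = Cov / Var = 0.0108 / 0.0166 = 0.6506
E[R] = Rf + β(Rm − Rf) = 4.7% + 0.6506 × (9.0% − 4.7%) = 7.4976%
α = Rp − E[R] = 9.4% − 7.4976% = 1.9024

1.90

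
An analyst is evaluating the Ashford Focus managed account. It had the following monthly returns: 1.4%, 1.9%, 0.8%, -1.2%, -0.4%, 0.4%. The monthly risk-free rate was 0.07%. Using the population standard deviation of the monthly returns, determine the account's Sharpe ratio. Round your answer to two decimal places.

Mean return μ = 2.90 / 6 = 0.4833%
Σ(r − μ)² = 6.5683; population σ = √(6.5683/6) = 1.0463%
Sharpe = (μ − rf) / σ = (0.4833 − 0.07) / 1.0463 = 0.4133 / 1.0463 = 0.3950

0.40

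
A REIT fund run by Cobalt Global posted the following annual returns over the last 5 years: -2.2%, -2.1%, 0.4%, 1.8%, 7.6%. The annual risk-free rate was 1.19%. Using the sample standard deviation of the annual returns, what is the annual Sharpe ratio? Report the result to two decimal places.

r̄ = (-2.2 − 2.1 + 0.4 + 1.8 + 7.6) / 5 = 5.50 / 5 = 1.1000%
Sample std dev = √[64.3600 / 4] = 4.0112%
Sharpe = (r̄ − rf) / σ = (1.1000 − 1.19) / 4.0112 = -0.0900 / 4.0112 = -0.0224

-0.02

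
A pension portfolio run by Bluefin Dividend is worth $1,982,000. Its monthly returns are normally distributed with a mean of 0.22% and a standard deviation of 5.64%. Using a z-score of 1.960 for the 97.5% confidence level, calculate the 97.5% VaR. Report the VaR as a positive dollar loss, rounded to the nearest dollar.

Return at the 97.5% tail: μ − z·σ = 0.22% − 1.960 × 5.64% = 0.22 − 11.0544 = -10.8344%
VaR = −(-10.8344%) × $1,982,000 = 10.8344% × $1,982,000 = $214,738

$214,738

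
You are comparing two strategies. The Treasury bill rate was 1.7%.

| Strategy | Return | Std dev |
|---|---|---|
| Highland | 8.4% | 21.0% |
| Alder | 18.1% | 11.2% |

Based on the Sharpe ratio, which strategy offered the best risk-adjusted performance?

Highland: Sharpe ratio = (8.4% − 1.7%) / 21.0% = 0.319
Alder: Sharpe ratio = (18.1% − 1.7%) / 11.2% = 1.464
Highest: Alder (1.464).

Alder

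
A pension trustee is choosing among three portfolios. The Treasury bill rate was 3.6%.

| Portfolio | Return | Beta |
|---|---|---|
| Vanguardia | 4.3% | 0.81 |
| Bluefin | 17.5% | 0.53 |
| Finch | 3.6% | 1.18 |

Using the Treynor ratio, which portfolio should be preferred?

Vanguardia: Treynor = (4.3% − 3.6%) / 0.81 = 0.864
Bluefin: Treynor = (17.5% − 3.6%) / 0.53 = 26.226
Finch: Treynor = (3.6% − 3.6%) / 1.18 = 0.000
Highest: Bluefin (26.226).

Bluefin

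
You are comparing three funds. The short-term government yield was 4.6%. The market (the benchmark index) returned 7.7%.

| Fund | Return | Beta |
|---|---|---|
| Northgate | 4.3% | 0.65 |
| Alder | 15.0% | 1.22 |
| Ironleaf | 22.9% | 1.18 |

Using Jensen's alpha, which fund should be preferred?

Northgate: α = 4.3% − [4.6% + 0.65 × (7.7% − 4.6%)] = -2.315
Alder: α = 15.0% − [4.6% + 1.22 × (7.7% − 4.6%)] = 6.618
Ironleaf: α = 22.9% − [4.6% + 1.18 × (7.7% − 4.6%)] = 14.642
Highest: Ironleaf (14.642).

Ironleaf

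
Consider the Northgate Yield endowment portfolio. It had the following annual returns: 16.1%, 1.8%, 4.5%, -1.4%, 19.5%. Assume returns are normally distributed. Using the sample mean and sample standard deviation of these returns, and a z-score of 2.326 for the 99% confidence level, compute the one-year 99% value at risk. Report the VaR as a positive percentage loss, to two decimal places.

13.25

r̄ = (16.1 + 1.8 + 4.5 − 1.4 + 19.5) / 5 = 40.50 / 5 = 8.1000%
Σ(r − r̄)² = (16.1 − 8.1000)² + (1.8 − 8.1000)² + … = 336.8600
σ = √[336.8600 / 4] = 9.1769%
VaR = −(r̄ − z·σ) = −(8.1000 − 2.326 × 9.1769) = −(-13.2455) = 13.2455%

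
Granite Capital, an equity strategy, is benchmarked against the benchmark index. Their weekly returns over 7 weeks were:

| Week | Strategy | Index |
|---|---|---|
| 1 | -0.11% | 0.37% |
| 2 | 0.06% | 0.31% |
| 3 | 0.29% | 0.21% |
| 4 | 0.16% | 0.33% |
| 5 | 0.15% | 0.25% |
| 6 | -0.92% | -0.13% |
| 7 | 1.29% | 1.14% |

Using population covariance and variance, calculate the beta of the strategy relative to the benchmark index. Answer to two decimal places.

1.57

r̄p = 0.1314%,  r̄m = 0.3543%
Cov = Σ(rp − r̄p)(rm − r̄m) / 7 = 0.1991
Var(rm) = Σ(rm − r̄m)² / 7 = 0.1266
β = Cov / Var = 0.1991 / 0.1266 = 1.5727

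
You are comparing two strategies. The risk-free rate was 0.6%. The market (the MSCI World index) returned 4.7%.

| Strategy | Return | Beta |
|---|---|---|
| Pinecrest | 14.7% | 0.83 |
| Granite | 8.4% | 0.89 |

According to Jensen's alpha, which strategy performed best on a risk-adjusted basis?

Pinecrest

Pinecrest: α = 14.7% − [0.6% + 0.83 × (4.7% − 0.6%)] = 10.697
Granite: α = 8.4% − [0.6% + 0.89 × (4.7% − 0.6%)] = 4.151
Highest: Pinecrest (10.697).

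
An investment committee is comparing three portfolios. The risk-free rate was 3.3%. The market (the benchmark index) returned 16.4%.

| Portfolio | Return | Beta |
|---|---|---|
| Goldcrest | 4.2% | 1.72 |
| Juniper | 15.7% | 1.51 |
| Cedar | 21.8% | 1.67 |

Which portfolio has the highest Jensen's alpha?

Goldcrest: α = 4.2% − [3.3% + 1.72 × (16.4% − 3.3%)] = -21.632
Juniper: α = 15.7% − [3.3% + 1.51 × (16.4% − 3.3%)] = -7.381
Cedar: α = 21.8% − [3.3% + 1.67 × (16.4% − 3.3%)] = -3.377
Highest: Cedar (-3.377).

Cedar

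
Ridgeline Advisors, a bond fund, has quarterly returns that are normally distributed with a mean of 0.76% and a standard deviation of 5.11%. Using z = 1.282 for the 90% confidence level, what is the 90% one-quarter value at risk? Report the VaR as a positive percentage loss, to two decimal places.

5.79

VaR (as % loss) = −(μ − z·σ) = −(0.76% − 1.282 × 5.11%) = −(-5.79102%) = 5.79102%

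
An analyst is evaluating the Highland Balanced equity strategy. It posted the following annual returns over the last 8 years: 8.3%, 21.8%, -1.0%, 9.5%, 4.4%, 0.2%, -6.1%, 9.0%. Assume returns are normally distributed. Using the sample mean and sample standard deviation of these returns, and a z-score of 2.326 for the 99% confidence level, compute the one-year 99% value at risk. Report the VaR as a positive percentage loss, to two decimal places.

14.04

r̄ = (8.3 + 21.8 − 1 + 9.5 + 4.4 + 0.2 − 6.1 + 9) / 8 = 5.7625%
Σ(r − r̄)² = (8.3 − 5.7625)² + (21.8 − 5.7625)² + (-1 − 5.7625)² + … = 507.3388
sample σ = √(507.3388 / 7) = √72.4770 = 8.5133%
VaR = −(r̄ − z·σ) = −(5.7625 − 2.326 × 8.5133) = −(-14.0394) = 14.0394%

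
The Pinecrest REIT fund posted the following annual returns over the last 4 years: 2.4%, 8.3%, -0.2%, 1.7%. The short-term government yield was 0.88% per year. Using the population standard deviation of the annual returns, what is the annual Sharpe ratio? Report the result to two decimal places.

Mean return r̄ = 12.20 / 4 = 3.0500%
Σ(r − r̄)² = (2.4 − 3.0500)² + (8.3 − 3.0500)² + (-0.2 − 3.0500)² + … = 40.3700
population σ = √(40.3700 / 4) = √10.0925 = 3.1769%
Sharpe = (r̄ − rf) / σ = (3.0500 − 0.88) / 3.1769 = 2.1700 / 3.1769 = 0.6831

0.68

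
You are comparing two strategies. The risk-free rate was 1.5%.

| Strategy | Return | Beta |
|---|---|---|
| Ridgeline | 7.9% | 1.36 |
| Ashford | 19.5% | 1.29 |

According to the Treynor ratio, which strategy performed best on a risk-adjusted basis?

Ashford

Ridgeline: Treynor = (7.9% − 1.5%) / 1.36 = 4.706
Ashford: Treynor = (19.5% − 1.5%) / 1.29 = 13.953
Highest: Ashford (13.953).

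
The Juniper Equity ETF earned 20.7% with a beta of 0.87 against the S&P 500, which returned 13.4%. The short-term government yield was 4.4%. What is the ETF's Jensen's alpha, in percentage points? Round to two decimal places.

8.47

CAPM expected return = Rf + β(Rm − Rf) = 4.4% + 0.87 × (13.4% − 4.4%) = 4.4 + 0.87 × 9.00 = 12.2300%
Jensen's α = Rp − E[R] = 20.7% − 12.2300% = 8.4700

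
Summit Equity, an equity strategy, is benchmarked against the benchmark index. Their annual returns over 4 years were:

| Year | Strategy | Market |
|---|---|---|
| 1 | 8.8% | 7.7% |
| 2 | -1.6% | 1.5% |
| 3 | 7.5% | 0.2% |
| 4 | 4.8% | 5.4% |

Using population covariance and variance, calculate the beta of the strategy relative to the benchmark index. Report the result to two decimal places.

r̄p = 4.8750%,  r̄m = 3.7000%
Cov = Σ(rp − r̄p)(rm − r̄m) / 4 = 5.1575
Var(rm) = Σ(rm − r̄m)² / 4 = 8.9950
β = Cov / Var = 5.1575 / 8.9950 = 0.5734

0.57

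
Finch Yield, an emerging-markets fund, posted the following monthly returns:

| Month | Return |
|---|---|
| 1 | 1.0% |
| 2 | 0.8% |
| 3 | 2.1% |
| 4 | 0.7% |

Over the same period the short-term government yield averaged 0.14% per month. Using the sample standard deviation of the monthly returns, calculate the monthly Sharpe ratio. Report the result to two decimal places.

Mean return r̄ = 4.60 / 4 = 1.1500%
Σ(r − r̄)² = 1.2500; sample σ = √(1.2500/3) = 0.6455%
Sharpe = (r̄ − rf) / σ = (1.1500 − 0.14) / 0.6455 = 1.0100 / 0.6455 = 1.5647

1.56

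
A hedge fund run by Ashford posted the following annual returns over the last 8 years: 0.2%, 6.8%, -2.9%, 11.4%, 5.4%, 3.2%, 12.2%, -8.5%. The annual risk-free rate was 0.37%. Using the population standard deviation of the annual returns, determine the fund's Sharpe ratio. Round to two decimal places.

0.47

μ = (0.2 + 6.8 − 2.9 + 11.4 + 5.4 + 3.2 + 12.2 − 8.5) / 8 = 3.4750%
Σ(r − μ)² = (0.2 − 3.4750)² + (6.8 − 3.4750)² + … = 348.5350
σ = √[348.5350 / 8] = 6.6005%
Sharpe = (μ − rf) / σ = (3.4750 − 0.37) / 6.6005 = 3.1050 / 6.6005 = 0.4704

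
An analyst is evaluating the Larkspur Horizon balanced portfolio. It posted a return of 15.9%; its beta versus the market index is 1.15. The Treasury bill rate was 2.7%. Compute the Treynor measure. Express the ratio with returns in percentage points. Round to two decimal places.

Treynor = (Rp − Rf) / β = (15.9% − 2.7%) / 1.15 = 13.20 / 1.15 = 11.4783

11.48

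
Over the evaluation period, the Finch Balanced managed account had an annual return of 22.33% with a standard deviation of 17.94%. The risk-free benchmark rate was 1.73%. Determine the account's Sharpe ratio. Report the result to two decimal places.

1.15

Sharpe = (Rp − Rf) / σp = (22.33% − 1.73%) / 17.94% = 20.60% / 17.94% = 1.1483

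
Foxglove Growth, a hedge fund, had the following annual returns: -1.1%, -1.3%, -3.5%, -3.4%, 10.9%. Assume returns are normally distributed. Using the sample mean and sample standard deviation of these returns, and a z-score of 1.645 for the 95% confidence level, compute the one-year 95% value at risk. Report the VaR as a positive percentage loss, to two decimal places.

r̄ = (-1.1 − 1.3 − 3.5 − 3.4 + 10.9) / 5 = 1.60 / 5 = 0.3200%
Σ(r − r̄)² = (-1.1 − 0.3200)² + (-1.3 − 0.3200)² + … = 145.0080
σ = √[145.0080 / 4] = 6.0210%
VaR = −(r̄ − z·σ) = −(0.3200 − 1.645 × 6.0210) = −(-9.5845) = 9.5845%

9.58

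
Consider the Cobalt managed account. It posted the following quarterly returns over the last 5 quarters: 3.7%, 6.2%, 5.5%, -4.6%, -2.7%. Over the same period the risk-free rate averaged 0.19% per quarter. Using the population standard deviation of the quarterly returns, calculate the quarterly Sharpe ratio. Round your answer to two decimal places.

0.32

Mean return r̄ = 8.10 / 5 = 1.6200%
Σ(r − r̄)² = (3.7 − 1.6200)² + (6.2 − 1.6200)² + (5.5 − 1.6200)² + … = 97.7080
σ = √[97.7080 / 5] = 4.4206%
Sharpe = (r̄ − rf) / σ = (1.6200 − 0.19) / 4.4206 = 1.4300 / 4.4206 = 0.3235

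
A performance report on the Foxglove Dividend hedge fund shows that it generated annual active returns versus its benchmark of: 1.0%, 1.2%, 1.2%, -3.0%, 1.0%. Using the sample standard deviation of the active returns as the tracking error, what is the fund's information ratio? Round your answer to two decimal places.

0.15

r̄ = (1 + 1.2 + 1.2 − 3 + 1) / 5 = 1.40 / 5 = 0.2800%
Σ(r − r̄)² = 13.4880; sample σ = √(13.4880/4) = 1.8363%
IR = r̄ / tracking error = 0.2800 / 1.8363 = 0.1525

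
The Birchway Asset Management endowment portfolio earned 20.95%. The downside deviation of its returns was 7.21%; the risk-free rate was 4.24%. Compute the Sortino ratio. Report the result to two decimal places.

2.32

Sortino = (Rp − Rf) / σd = (20.95% − 4.24%) / 7.21% = 16.71% / 7.21% = 2.3176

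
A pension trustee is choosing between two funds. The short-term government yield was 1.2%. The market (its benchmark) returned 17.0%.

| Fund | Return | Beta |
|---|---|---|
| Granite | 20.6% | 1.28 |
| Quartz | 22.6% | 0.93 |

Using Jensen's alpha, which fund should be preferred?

Quartz

Granite: α = 20.6% − [1.2% + 1.28 × (17.0% − 1.2%)] = -0.824
Quartz: α = 22.6% − [1.2% + 0.93 × (17.0% − 1.2%)] = 6.706
Highest: Quartz (6.706).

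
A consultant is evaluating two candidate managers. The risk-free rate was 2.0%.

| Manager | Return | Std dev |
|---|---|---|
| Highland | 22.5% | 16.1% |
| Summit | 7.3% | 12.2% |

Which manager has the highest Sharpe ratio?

Highland: Sharpe ratio = (22.5% − 2.0%) / 16.1% = 1.273
Summit: Sharpe ratio = (7.3% − 2.0%) / 12.2% = 0.434
Highest: Highland (1.273).

Highland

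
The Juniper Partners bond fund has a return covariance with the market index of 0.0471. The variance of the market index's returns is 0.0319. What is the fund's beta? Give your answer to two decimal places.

1.48

β = Cov(Rp, Rm) / Var(Rm) = 0.0471 / 0.0319 = 1.4765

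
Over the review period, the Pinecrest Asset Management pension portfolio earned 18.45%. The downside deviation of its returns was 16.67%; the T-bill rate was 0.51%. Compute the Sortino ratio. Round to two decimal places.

Sortino = (Rp − Rf) / σd = (18.45% − 0.51%) / 16.67% = 17.94% / 16.67% = 1.0762

1.08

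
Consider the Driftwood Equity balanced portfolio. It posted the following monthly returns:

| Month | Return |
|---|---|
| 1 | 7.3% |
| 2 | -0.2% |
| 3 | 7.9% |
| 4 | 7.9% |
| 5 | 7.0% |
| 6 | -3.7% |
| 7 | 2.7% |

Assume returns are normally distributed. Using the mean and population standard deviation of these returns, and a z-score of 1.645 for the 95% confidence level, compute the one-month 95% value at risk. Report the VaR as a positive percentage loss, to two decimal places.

r̄ = (7.3 − 0.2 + 7.9 + 7.9 + 7 − 3.7 + 2.7) / 7 = 4.1286%
Σ(r − r̄)² = 128.8143; population σ = √(128.8143/7) = 4.2898%
VaR = −(r̄ − z·σ) = −(4.1286 − 1.645 × 4.2898) = −(-2.9281) = 2.9281%

2.93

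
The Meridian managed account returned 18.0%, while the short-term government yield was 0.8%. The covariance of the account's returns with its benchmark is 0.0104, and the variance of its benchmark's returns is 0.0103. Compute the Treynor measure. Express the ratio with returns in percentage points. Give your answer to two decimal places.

17.03

β = Cov / Var = 0.0104 / 0.0103 = 1.0097
Treynor = (Rp − Rf) / β = (18.0% − 0.8%) / 1.0097 = 17.20 / 1.0097 = 17.0348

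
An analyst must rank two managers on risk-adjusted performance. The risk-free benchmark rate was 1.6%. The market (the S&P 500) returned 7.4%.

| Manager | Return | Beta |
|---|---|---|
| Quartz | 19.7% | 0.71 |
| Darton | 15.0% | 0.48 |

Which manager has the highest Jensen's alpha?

Quartz: α = 19.7% − [1.6% + 0.71 × (7.4% − 1.6%)] = 13.982
Darton: α = 15.0% − [1.6% + 0.48 × (7.4% − 1.6%)] = 10.616
Highest: Quartz (13.982).

Quartz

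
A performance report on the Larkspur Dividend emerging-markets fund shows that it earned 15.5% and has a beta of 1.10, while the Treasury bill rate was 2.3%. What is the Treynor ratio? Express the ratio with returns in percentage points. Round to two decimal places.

Treynor = (Rp − Rf) / β = (15.5% − 2.3%) / 1.10 = 13.20 / 1.10 = 12.0000

12.00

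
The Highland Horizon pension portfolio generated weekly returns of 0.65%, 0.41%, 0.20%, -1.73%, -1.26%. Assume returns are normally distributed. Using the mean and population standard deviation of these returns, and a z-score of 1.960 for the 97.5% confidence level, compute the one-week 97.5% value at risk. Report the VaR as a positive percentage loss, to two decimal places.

2.23

r̄ = (0.65 + 0.41 + 0.2 − 1.73 − 1.26) / 5 = -0.3460%
Σ(r − r̄)² = (0.65 − (-0.3460))² + (0.41 − (-0.3460))² + (0.2 − (-0.3460))² + … = 4.6125
σ = √[4.6125 / 5] = 0.9605%
VaR = −(r̄ − z·σ) = −(-0.3460 − 1.960 × 0.9605) = −(-2.2286) = 2.2286%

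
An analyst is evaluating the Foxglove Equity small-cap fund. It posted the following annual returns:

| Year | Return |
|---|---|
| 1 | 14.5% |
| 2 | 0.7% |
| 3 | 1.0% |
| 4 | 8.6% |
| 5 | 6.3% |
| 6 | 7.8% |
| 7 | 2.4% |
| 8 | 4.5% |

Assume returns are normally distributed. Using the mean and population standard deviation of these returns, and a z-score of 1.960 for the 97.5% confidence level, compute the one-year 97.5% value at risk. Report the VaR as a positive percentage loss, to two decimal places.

Mean return r̄ = 45.80 / 8 = 5.7250%
Σ(r − r̄)² = 150.0350; population σ = √(150.0350/8) = 4.3306%
VaR = −(r̄ − z·σ) = −(5.7250 − 1.960 × 4.3306) = −(-2.7630) = 2.7630%

2.76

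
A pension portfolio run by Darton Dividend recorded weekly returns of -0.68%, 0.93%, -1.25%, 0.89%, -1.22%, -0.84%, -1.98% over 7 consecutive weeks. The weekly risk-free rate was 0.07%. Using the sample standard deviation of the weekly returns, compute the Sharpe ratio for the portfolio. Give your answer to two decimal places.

-0.60

Mean return μ = -4.150 / 7 = -0.5929%
Sample std dev = √[7.3359 / 6] = 1.1057%
Sharpe = (μ − rf) / σ = (-0.5929 − 0.07) / 1.1057 = -0.6629 / 1.1057 = -0.5995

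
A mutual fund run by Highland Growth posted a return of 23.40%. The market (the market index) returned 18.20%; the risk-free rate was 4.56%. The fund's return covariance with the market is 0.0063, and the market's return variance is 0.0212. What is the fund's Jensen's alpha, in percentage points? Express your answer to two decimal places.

14.79

β = Cov / Var = 0.0063 / 0.0212 = 0.2972
E[R] = Rf + β(Rm − Rf) = 4.56% + 0.2972 × (18.20% − 4.56%) = 8.6138%
α = Rp − E[R] = 23.40% − 8.6138% = 14.7862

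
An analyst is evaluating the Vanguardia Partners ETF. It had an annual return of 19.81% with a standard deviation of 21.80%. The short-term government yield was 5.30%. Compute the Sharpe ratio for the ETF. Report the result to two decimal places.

Sharpe = (Rp − Rf) / σp = (19.81% − 5.30%) / 21.80% = 14.51% / 21.80% = 0.6656

0.67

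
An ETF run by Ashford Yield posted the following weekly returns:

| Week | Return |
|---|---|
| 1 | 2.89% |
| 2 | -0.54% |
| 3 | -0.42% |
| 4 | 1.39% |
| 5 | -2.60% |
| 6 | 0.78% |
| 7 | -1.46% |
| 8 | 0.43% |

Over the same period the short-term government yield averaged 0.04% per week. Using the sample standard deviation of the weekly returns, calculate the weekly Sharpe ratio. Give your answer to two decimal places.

0.01

r̄ = (2.89 − 0.54 − 0.42 + 1.39 − 2.6 + 0.78 − 1.46 + 0.43) / 8 = 0.470 / 8 = 0.0588%
Σ(r − r̄)² = 20.4095; sample σ = √(20.4095/7) = 1.7075%
Sharpe = (r̄ − rf) / σ = (0.0588 − 0.04) / 1.7075 = 0.0188 / 1.7075 = 0.0110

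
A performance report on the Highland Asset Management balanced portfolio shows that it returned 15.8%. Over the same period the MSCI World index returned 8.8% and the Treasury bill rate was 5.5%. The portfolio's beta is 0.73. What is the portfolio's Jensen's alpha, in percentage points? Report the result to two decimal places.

7.89

CAPM expected return = Rf + β(Rm − Rf) = 5.5% + 0.73 × (8.8% − 5.5%) = 5.5 + 0.73 × 3.30 = 7.9090%
Jensen's α = Rp − E[R] = 15.8% − 7.9090% = 7.8910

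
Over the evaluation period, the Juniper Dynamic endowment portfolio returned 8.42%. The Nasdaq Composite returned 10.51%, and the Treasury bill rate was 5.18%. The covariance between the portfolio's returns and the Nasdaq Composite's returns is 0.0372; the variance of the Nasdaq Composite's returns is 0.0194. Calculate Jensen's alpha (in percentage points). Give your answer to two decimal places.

-6.98

β = Cov / Var = 0.0372 / 0.0194 = 1.9175
E[R] = Rf + β(Rm − Rf) = 5.18% + 1.9175 × (10.51% − 5.18%) = 15.4003%
α = Rp − E[R] = 8.42% − 15.4003% = -6.9803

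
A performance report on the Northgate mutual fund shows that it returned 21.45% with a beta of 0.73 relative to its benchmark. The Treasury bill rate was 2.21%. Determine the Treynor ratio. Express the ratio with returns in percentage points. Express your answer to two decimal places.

Treynor = (Rp − Rf) / β = (21.45% − 2.21%) / 0.73 = 19.24 / 0.73 = 26.3562

26.36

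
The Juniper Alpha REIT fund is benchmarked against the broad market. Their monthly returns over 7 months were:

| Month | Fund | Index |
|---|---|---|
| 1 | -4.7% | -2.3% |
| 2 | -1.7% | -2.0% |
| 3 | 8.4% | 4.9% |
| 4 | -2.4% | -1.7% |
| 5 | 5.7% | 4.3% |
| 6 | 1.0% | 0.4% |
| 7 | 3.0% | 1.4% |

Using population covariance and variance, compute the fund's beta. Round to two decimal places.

1.54

r̄p = 1.3286%,  r̄m = 0.7143%
Cov = Σ(rp − r̄p)(rm − r̄m) / 7 = 11.7024
Var(rm) = Σ(rm − r̄m)² / 7 = 7.6041
β = Cov / Var = 11.7024 / 7.6041 = 1.5390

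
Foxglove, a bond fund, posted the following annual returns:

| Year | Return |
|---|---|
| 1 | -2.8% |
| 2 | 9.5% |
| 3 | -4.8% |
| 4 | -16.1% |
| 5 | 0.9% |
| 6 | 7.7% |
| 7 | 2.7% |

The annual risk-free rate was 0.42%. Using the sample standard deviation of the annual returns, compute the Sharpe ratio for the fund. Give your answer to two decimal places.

r̄ = (-2.8 + 9.5 − 4.8 − 16.1 + 0.9 + 7.7 + 2.7) / 7 = -0.4143%
Σ(r − r̄)² = 446.5286; sample σ = √(446.5286/6) = 8.6268%
Sharpe = (r̄ − rf) / σ = (-0.4143 − 0.42) / 8.6268 = -0.8343 / 8.6268 = -0.0967

-0.10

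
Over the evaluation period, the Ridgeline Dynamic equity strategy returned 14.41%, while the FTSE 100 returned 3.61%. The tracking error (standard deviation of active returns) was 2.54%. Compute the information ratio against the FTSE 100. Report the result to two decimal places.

4.25

IR = (Rp − Rb) / TE = (14.41% − 3.61%) / 2.54% = 10.80% / 2.54% = 4.2520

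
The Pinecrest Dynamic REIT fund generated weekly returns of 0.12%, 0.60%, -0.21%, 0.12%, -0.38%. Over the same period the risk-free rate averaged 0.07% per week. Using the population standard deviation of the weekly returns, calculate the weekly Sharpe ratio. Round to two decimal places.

-0.06

r̄ = (0.12 + 0.6 − 0.21 + 0.12 − 0.38) / 5 = 0.250 / 5 = 0.0500%
Σ(r − r̄)² = (0.12 − 0.0500)² + (0.6 − 0.0500)² + … = 0.5648
population σ = √(0.5648 / 5) = √0.1130 = 0.3362%
Sharpe = (r̄ − rf) / σ = (0.0500 − 0.07) / 0.3362 = -0.0200 / 0.3362 = -0.0595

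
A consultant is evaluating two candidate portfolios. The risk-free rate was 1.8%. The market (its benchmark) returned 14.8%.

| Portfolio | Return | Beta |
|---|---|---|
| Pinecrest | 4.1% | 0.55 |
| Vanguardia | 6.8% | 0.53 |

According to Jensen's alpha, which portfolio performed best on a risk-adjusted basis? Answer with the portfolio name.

Vanguardia

Pinecrest: α = 4.1% − [1.8% + 0.55 × (14.8% − 1.8%)] = -4.850
Vanguardia: α = 6.8% − [1.8% + 0.53 × (14.8% − 1.8%)] = -1.890
Highest: Vanguardia (-1.890).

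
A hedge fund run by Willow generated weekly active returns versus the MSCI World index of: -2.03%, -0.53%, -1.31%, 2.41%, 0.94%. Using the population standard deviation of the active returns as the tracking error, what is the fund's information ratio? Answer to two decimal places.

-0.07

r̄ = (-2.03 − 0.53 − 1.31 + 2.41 + 0.94) / 5 = -0.520 / 5 = -0.1040%
Population σ = √[Σ(r − r̄)² / 5] = √[12.7555 / 5] = √2.5511 = 1.5972%
IR = r̄ / tracking error = -0.1040 / 1.5972 = -0.0651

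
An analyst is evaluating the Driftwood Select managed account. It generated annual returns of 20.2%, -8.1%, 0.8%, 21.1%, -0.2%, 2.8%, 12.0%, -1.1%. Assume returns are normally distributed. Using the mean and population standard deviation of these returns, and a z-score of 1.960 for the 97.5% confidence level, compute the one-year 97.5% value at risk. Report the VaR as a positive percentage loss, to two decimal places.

13.55

Mean return r̄ = 47.50 / 8 = 5.9375%
Population std dev = √[790.5588 / 8] = 9.9408%
VaR = −(r̄ − z·σ) = −(5.9375 − 1.960 × 9.9408) = −(-13.5465) = 13.5465%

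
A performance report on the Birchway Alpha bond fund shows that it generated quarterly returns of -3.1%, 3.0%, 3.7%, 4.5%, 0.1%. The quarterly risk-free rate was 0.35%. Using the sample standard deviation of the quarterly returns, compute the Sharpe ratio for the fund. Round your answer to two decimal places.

0.41

r̄ = (-3.1 + 3 + 3.7 + 4.5 + 0.1) / 5 = 1.6400%
Sample std dev = √[39.1120 / 4] = 3.1270%
Sharpe = (r̄ − rf) / σ = (1.6400 − 0.35) / 3.1270 = 1.2900 / 3.1270 = 0.4125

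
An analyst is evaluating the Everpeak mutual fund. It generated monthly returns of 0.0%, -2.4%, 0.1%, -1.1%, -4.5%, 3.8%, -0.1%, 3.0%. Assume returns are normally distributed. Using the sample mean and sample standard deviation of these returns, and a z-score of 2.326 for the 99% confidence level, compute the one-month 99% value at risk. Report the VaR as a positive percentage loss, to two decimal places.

Mean return r̄ = -1.20 / 8 = -0.1500%
Σ(r − r̄)² = (0 − (-0.1500))² + (-2.4 − (-0.1500))² + (0.1 − (-0.1500))² + … = 50.5000
σ = √[50.5000 / 7] = 2.6859%
VaR = −(r̄ − z·σ) = −(-0.1500 − 2.326 × 2.6859) = −(-6.3974) = 6.3974%

6.40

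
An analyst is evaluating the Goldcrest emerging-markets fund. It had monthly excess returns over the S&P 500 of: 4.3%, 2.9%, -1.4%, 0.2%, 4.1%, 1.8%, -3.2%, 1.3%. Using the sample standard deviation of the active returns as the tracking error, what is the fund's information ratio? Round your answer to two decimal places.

0.48

μ = (4.3 + 2.9 − 1.4 + 0.2 + 4.1 + 1.8 − 3.2 + 1.3) / 8 = 10.00 / 8 = 1.2500%
Σ(r − μ)² = (4.3 − 1.2500)² + (2.9 − 1.2500)² + (-1.4 − 1.2500)² + … = 48.3800
sample σ = √(48.3800 / 7) = √6.9114 = 2.6290%
IR = μ / tracking error = 1.2500 / 2.6290 = 0.4755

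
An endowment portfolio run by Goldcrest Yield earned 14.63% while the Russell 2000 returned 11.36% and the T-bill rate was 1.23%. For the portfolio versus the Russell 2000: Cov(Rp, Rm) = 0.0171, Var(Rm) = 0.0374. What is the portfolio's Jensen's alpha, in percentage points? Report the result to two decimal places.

8.77

β = Cov / Var = 0.0171 / 0.0374 = 0.4572
E[R] = Rf + β(Rm − Rf) = 1.23% + 0.4572 × (11.36% − 1.23%) = 5.8614%
α = Rp − E[R] = 14.63% − 5.8614% = 8.7686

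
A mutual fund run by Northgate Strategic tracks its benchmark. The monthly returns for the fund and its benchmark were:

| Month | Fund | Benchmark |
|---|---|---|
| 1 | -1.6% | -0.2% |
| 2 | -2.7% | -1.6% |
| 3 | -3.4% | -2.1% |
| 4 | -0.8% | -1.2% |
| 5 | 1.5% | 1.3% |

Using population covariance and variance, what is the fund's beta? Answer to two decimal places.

1.29

r̄p = -1.4000%,  r̄m = -0.7600%
Cov = Σ(rp − r̄p)(rm − r̄m) / 5 = 1.8740
Var(rm) = Σ(rm − r̄m)² / 5 = 1.4504
β = Cov / Var = 1.8740 / 1.4504 = 1.2921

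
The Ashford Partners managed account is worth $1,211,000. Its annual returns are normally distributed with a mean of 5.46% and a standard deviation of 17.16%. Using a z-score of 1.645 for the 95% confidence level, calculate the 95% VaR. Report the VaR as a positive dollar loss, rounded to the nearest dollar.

$275,723

Return at the 95% tail: μ − z·σ = 5.46% − 1.645 × 17.16% = 5.46 − 28.2282 = -22.7682%
VaR = −(-22.7682%) × $1,211,000 = 22.7682% × $1,211,000 = $275,723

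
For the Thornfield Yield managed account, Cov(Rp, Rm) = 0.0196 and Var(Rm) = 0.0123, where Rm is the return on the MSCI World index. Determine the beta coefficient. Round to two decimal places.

β = Cov(Rp, Rm) / Var(Rm) = 0.0196 / 0.0123 = 1.5935

1.59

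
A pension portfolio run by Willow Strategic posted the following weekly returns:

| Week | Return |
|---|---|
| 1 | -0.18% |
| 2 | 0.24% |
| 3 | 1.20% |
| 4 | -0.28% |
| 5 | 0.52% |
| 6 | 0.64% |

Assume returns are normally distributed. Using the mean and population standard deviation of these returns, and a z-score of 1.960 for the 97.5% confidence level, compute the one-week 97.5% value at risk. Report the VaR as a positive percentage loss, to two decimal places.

r̄ = (-0.18 + 0.24 + 1.2 − 0.28 + 0.52 + 0.64) / 6 = 2.140 / 6 = 0.3567%
Σ(r − r̄)² = (-0.18 − 0.3567)² + (0.24 − 0.3567)² + … = 1.5251
σ = √[1.5251 / 6] = 0.5042%
VaR = −(r̄ − z·σ) = −(0.3567 − 1.960 × 0.5042) = −(-0.6315) = 0.6315%

0.63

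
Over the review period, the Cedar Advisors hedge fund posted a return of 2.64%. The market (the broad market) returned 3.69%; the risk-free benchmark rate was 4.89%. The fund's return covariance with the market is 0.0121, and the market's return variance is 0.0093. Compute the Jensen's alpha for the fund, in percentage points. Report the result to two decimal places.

-0.69

β = Cov / Var = 0.0121 / 0.0093 = 1.3011
E[R] = Rf + β(Rm − Rf) = 4.89% + 1.3011 × (3.69% − 4.89%) = 3.3287%
α = Rp − E[R] = 2.64% − 3.3287% = -0.6887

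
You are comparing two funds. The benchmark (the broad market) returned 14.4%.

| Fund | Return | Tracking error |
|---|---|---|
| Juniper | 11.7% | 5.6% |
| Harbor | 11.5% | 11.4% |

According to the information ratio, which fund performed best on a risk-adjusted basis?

Juniper: IR = (11.7% − 14.4%) / 5.6% = -0.482
Harbor: IR = (11.5% − 14.4%) / 11.4% = -0.254
Highest: Harbor (-0.254).

Harbor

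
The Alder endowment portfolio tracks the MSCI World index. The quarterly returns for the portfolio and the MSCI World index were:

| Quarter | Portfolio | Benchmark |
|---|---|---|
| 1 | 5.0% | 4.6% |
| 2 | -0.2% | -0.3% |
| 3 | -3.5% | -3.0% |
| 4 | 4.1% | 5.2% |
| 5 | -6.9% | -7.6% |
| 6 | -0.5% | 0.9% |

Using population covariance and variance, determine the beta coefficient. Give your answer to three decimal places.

r̄p = -0.3333%,  r̄m = -0.0333%
Cov = Σ(rp − r̄p)(rm − r̄m) / 6 = 17.8006
Var(rm) = Σ(rm − r̄m)² / 6 = 19.3089
β = Cov / Var = 17.8006 / 19.3089 = 0.9219

0.922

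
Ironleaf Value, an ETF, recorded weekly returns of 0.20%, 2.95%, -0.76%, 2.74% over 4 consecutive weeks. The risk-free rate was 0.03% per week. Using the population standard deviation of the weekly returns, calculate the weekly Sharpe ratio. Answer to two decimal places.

r̄ = (0.2 + 2.95 − 0.76 + 2.74) / 4 = 1.2825%
Population σ = √[Σ(r − r̄)² / 4] = √[10.2485 / 4] = √2.5621 = 1.6007%
Sharpe = (r̄ − rf) / σ = (1.2825 − 0.03) / 1.6007 = 1.2525 / 1.6007 = 0.7825

0.78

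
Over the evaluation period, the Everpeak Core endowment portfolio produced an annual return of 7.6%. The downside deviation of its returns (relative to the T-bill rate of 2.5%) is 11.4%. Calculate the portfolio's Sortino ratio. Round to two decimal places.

0.45

Sortino = (Rp − Rf) / σd = (7.6% − 2.5%) / 11.4% = 5.10% / 11.4% = 0.4474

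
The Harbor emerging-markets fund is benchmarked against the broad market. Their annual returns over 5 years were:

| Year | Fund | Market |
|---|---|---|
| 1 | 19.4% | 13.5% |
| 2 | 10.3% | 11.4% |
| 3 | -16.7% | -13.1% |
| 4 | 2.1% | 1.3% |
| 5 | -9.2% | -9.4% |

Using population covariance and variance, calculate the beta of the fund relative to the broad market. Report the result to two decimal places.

1.20

r̄p = 1.1800%,  r̄m = 0.7400%
Cov = Σ(rp − r̄p)(rm − r̄m) / 5 = 136.5868
Var(rm) = Σ(rm − r̄m)² / 5 = 114.2264
β = Cov / Var = 136.5868 / 114.2264 = 1.1958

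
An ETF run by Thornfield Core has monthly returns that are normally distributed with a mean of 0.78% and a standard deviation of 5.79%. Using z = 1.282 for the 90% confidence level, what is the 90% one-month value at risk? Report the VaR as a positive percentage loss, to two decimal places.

6.64

VaR (as % loss) = −(μ − z·σ) = −(0.78% − 1.282 × 5.79%) = −(-6.64278%) = 6.64278%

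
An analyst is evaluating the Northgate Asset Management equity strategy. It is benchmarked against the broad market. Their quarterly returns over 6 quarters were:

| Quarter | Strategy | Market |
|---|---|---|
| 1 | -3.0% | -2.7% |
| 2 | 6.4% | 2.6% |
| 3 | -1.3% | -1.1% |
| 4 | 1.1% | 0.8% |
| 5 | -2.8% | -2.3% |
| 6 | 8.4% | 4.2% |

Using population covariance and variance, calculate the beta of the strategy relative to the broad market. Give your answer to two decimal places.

r̄p = 1.4667%,  r̄m = 0.2500%
Cov = Σ(rp − r̄p)(rm − r̄m) / 6 = 11.0950
Var(rm) = Σ(rm − r̄m)² / 6 = 6.4092
β = Cov / Var = 11.0950 / 6.4092 = 1.7311

1.73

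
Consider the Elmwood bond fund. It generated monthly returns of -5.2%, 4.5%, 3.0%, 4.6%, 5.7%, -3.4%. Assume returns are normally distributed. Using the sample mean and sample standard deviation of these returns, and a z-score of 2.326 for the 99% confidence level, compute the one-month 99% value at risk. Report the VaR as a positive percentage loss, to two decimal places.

9.25

Mean return r̄ = 9.20 / 6 = 1.5333%
Σ(r − r̄)² = (-5.2 − 1.5333)² + (4.5 − 1.5333)² + … = 107.3933
σ = √[107.3933 / 5] = 4.6345%
VaR = −(r̄ − z·σ) = −(1.5333 − 2.326 × 4.6345) = −(-9.2465) = 9.2465%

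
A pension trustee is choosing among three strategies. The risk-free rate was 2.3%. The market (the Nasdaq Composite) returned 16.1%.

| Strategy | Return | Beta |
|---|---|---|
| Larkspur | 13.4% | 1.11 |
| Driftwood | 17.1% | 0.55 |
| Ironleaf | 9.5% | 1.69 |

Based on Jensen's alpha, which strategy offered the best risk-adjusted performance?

Larkspur: α = 13.4% − [2.3% + 1.11 × (16.1% − 2.3%)] = -4.218
Driftwood: α = 17.1% − [2.3% + 0.55 × (16.1% − 2.3%)] = 7.210
Ironleaf: α = 9.5% − [2.3% + 1.69 × (16.1% − 2.3%)] = -16.122
Highest: Driftwood (7.210).

Driftwood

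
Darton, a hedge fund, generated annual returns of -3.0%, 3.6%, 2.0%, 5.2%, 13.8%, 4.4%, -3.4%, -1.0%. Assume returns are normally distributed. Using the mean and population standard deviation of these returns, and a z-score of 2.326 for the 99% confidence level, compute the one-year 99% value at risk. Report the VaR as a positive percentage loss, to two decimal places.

r̄ = (-3 + 3.6 + 2 + 5.2 + 13.8 + 4.4 − 3.4 − 1) / 8 = 21.60 / 8 = 2.7000%
Population σ = √[Σ(r − r̄)² / 8] = √[217.0400 / 8] = √27.1300 = 5.2086%
VaR = −(r̄ − z·σ) = −(2.7000 − 2.326 × 5.2086) = −(-9.4152) = 9.4152%

9.42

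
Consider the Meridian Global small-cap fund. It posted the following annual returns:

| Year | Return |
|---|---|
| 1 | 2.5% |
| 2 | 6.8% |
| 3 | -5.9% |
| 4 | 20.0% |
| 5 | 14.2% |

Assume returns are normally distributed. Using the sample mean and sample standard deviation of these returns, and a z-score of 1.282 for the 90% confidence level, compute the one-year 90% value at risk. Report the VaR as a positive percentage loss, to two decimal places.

r̄ = (2.5 + 6.8 − 5.9 + 20 + 14.2) / 5 = 37.60 / 5 = 7.5200%
Σ(r − r̄)² = (2.5 − 7.5200)² + (6.8 − 7.5200)² + (-5.9 − 7.5200)² + … = 406.1880
sample σ = √(406.1880 / 4) = √101.5470 = 10.0771%
VaR = −(r̄ − z·σ) = −(7.5200 − 1.282 × 10.0771) = −(-5.3988) = 5.3988%

5.40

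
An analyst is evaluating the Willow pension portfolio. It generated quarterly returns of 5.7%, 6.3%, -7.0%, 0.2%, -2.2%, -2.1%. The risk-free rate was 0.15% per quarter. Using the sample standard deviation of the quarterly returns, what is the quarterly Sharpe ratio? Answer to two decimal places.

r̄ = (5.7 + 6.3 − 7 + 0.2 − 2.2 − 2.1) / 6 = 0.1500%
Σ(r − r̄)² = (5.7 − 0.1500)² + (6.3 − 0.1500)² + … = 130.3350
sample σ = √(130.3350 / 5) = √26.0670 = 5.1056%
Sharpe = (r̄ − rf) / σ = (0.1500 − 0.15) / 5.1056 = 0.0000 / 5.1056 = 0.0000

0.00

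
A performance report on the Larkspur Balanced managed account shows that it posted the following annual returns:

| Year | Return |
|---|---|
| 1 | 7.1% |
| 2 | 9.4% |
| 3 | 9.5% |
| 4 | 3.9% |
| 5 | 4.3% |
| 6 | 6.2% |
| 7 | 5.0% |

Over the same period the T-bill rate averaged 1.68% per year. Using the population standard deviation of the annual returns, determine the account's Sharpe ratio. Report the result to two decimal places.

2.26

r̄ = (7.1 + 9.4 + 9.5 + 3.9 + 4.3 + 6.2 + 5) / 7 = 45.40 / 7 = 6.4857%
Population σ = √[Σ(r − r̄)² / 7] = √[31.7086 / 7] = √4.5298 = 2.1283%
Sharpe = (r̄ − rf) / σ = (6.4857 − 1.68) / 2.1283 = 4.8057 / 2.1283 = 2.2580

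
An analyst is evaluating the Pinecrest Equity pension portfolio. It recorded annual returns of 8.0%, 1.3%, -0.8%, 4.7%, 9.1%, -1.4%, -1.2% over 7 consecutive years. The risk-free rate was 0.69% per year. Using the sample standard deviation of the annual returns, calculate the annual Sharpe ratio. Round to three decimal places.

r̄ = (8 + 1.3 − 0.8 + 4.7 + 9.1 − 1.4 − 1.2) / 7 = 19.70 / 7 = 2.8143%
Sample std dev = √[119.1886 / 6] = 4.4570%
Sharpe = (r̄ − rf) / σ = (2.8143 − 0.69) / 4.4570 = 2.1243 / 4.4570 = 0.4766

0.477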